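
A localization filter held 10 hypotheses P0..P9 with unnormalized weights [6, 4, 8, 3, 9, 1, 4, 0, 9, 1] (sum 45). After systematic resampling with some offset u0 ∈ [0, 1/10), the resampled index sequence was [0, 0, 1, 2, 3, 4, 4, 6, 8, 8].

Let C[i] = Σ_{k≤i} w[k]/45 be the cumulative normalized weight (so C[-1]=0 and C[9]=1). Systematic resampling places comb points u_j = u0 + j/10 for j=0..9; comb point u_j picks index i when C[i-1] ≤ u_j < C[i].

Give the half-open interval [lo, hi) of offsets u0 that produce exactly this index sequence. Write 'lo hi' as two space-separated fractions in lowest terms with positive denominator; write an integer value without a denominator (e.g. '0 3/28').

C = [2/15, 2/9, 2/5, 7/15, 2/3, 31/45, 7/9, 7/9, 44/45, 1]
j=0 picked index 0: u0 ∈ [0, 2/15)
j=1 picked index 0: u0 ∈ [-1/10, 1/30)
j=2 picked index 1: u0 ∈ [-1/15, 1/45)
j=3 picked index 2: u0 ∈ [-7/90, 1/10)
j=4 picked index 3: u0 ∈ [0, 1/15)
j=5 picked index 4: u0 ∈ [-1/30, 1/6)
j=6 picked index 4: u0 ∈ [-2/15, 1/15)
j=7 picked index 6: u0 ∈ [-1/90, 7/90)
j=8 picked index 8: u0 ∈ [-1/45, 8/45)
j=9 picked index 8: u0 ∈ [-11/90, 7/90)
intersection: [0, 1/45)

0 1/45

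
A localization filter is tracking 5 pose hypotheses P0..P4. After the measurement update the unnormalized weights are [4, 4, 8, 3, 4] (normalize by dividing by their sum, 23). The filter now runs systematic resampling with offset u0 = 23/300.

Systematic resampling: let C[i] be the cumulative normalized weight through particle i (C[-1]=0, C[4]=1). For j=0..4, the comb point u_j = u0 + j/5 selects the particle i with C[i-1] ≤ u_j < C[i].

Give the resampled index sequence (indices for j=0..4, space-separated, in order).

0 1 2 2 4

C = [4/23, 8/23, 16/23, 19/23, 1]
j=0: u_0=23/300 ∈ [0, 4/23) → index 0
j=1: u_1=83/300 ∈ [4/23, 8/23) → index 1
j=2: u_2=143/300 ∈ [8/23, 16/23) → index 2
j=3: u_3=203/300 ∈ [8/23, 16/23) → index 2
j=4: u_4=263/300 ∈ [19/23, 1) → index 4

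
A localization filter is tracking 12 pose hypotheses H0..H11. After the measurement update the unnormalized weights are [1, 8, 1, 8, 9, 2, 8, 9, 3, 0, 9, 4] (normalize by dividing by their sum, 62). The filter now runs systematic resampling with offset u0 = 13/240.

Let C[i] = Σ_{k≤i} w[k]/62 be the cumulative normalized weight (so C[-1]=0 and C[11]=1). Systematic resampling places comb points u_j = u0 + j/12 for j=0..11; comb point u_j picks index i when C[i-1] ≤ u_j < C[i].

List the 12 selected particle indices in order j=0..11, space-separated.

1 1 3 4 4 6 6 7 7 10 10 11

C = [1/62, 9/62, 5/31, 9/31, 27/62, 29/62, 37/62, 23/31, 49/62, 49/62, 29/31, 1]
j=0: u_0=13/240 ∈ [1/62, 9/62) → index 1
j=1: u_1=11/80 ∈ [1/62, 9/62) → index 1
j=2: u_2=53/240 ∈ [5/31, 9/31) → index 3
j=3: u_3=73/240 ∈ [9/31, 27/62) → index 4
j=4: u_4=31/80 ∈ [9/31, 27/62) → index 4
j=5: u_5=113/240 ∈ [29/62, 37/62) → index 6
j=6: u_6=133/240 ∈ [29/62, 37/62) → index 6
j=7: u_7=51/80 ∈ [37/62, 23/31) → index 7
j=8: u_8=173/240 ∈ [37/62, 23/31) → index 7
j=9: u_9=193/240 ∈ [49/62, 29/31) → index 10
j=10: u_10=71/80 ∈ [49/62, 29/31) → index 10
j=11: u_11=233/240 ∈ [29/31, 1) → index 11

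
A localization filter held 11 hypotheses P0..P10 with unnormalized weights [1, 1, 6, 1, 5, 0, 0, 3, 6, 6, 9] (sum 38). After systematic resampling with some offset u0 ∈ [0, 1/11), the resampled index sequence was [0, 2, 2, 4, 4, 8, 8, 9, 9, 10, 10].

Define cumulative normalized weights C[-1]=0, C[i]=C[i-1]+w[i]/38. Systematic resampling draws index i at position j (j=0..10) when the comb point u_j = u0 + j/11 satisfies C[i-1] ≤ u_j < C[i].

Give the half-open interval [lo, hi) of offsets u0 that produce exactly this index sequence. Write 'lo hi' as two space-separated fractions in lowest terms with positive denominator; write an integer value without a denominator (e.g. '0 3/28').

C = [1/38, 1/19, 4/19, 9/38, 7/19, 7/19, 7/19, 17/38, 23/38, 29/38, 1]
j=0 picked index 0: u0 ∈ [0, 1/38)
j=1 picked index 2: u0 ∈ [-8/209, 25/209)
j=2 picked index 2: u0 ∈ [-27/209, 6/209)
j=3 picked index 4: u0 ∈ [-15/418, 20/209)
j=4 picked index 4: u0 ∈ [-53/418, 1/209)
j=5 picked index 8: u0 ∈ [-3/418, 63/418)
j=6 picked index 8: u0 ∈ [-41/418, 25/418)
j=7 picked index 9: u0 ∈ [-13/418, 53/418)
j=8 picked index 9: u0 ∈ [-51/418, 15/418)
j=9 picked index 10: u0 ∈ [-23/418, 2/11)
j=10 picked index 10: u0 ∈ [-61/418, 1/11)
intersection: [0, 1/209)

0 1/209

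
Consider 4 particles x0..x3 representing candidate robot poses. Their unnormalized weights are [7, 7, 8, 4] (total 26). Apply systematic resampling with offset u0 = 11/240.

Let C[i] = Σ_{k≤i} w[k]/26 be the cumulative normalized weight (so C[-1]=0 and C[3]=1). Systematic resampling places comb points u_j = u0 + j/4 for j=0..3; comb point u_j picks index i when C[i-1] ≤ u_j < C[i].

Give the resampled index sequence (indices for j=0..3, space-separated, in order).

C = [7/26, 7/13, 11/13, 1]
j=0: u_0=11/240 ∈ [0, 7/26) → index 0
j=1: u_1=71/240 ∈ [7/26, 7/13) → index 1
j=2: u_2=131/240 ∈ [7/13, 11/13) → index 2
j=3: u_3=191/240 ∈ [7/13, 11/13) → index 2

0 1 2 2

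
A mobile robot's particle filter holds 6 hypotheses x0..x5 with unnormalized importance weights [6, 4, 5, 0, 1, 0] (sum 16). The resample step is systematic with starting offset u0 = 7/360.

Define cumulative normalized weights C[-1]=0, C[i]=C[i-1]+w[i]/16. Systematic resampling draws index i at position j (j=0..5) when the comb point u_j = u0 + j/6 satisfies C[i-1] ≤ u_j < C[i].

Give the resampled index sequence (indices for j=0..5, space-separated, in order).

C = [3/8, 5/8, 15/16, 15/16, 1, 1]
j=0: u_0=7/360 ∈ [0, 3/8) → index 0
j=1: u_1=67/360 ∈ [0, 3/8) → index 0
j=2: u_2=127/360 ∈ [0, 3/8) → index 0
j=3: u_3=187/360 ∈ [3/8, 5/8) → index 1
j=4: u_4=247/360 ∈ [5/8, 15/16) → index 2
j=5: u_5=307/360 ∈ [5/8, 15/16) → index 2

0 0 0 1 2 2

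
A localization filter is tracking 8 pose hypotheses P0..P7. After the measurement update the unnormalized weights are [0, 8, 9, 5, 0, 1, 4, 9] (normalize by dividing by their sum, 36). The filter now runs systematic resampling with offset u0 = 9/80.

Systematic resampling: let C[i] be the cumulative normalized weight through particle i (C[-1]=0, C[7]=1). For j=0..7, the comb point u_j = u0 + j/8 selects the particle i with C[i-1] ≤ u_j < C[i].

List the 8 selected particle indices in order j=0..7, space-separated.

C = [0, 2/9, 17/36, 11/18, 11/18, 23/36, 3/4, 1]
j=0: u_0=9/80 ∈ [0, 2/9) → index 1
j=1: u_1=19/80 ∈ [2/9, 17/36) → index 2
j=2: u_2=29/80 ∈ [2/9, 17/36) → index 2
j=3: u_3=39/80 ∈ [17/36, 11/18) → index 3
j=4: u_4=49/80 ∈ [11/18, 23/36) → index 5
j=5: u_5=59/80 ∈ [23/36, 3/4) → index 6
j=6: u_6=69/80 ∈ [3/4, 1) → index 7
j=7: u_7=79/80 ∈ [3/4, 1) → index 7

1 2 2 3 5 6 7 7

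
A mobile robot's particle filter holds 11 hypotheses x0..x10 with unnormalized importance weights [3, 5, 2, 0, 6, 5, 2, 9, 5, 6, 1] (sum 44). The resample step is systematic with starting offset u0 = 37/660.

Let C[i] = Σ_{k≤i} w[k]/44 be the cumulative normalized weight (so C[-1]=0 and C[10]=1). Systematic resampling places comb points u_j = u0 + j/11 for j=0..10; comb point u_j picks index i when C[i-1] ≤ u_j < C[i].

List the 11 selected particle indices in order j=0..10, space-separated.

0 1 4 4 5 6 7 7 8 9 9

C = [3/44, 2/11, 5/22, 5/22, 4/11, 21/44, 23/44, 8/11, 37/44, 43/44, 1]
j=0: u_0=37/660 ∈ [0, 3/44) → index 0
j=1: u_1=97/660 ∈ [3/44, 2/11) → index 1
j=2: u_2=157/660 ∈ [5/22, 4/11) → index 4
j=3: u_3=217/660 ∈ [5/22, 4/11) → index 4
j=4: u_4=277/660 ∈ [4/11, 21/44) → index 5
j=5: u_5=337/660 ∈ [21/44, 23/44) → index 6
j=6: u_6=397/660 ∈ [23/44, 8/11) → index 7
j=7: u_7=457/660 ∈ [23/44, 8/11) → index 7
j=8: u_8=47/60 ∈ [8/11, 37/44) → index 8
j=9: u_9=577/660 ∈ [37/44, 43/44) → index 9
j=10: u_10=637/660 ∈ [37/44, 43/44) → index 9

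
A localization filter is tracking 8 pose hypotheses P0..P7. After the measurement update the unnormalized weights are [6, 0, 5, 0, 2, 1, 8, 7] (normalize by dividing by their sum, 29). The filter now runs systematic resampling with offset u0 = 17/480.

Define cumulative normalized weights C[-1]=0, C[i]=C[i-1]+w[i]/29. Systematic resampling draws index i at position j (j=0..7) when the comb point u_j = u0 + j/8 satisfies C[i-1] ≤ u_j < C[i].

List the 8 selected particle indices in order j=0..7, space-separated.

C = [6/29, 6/29, 11/29, 11/29, 13/29, 14/29, 22/29, 1]
j=0: u_0=17/480 ∈ [0, 6/29) → index 0
j=1: u_1=77/480 ∈ [0, 6/29) → index 0
j=2: u_2=137/480 ∈ [6/29, 11/29) → index 2
j=3: u_3=197/480 ∈ [11/29, 13/29) → index 4
j=4: u_4=257/480 ∈ [14/29, 22/29) → index 6
j=5: u_5=317/480 ∈ [14/29, 22/29) → index 6
j=6: u_6=377/480 ∈ [22/29, 1) → index 7
j=7: u_7=437/480 ∈ [22/29, 1) → index 7

0 0 2 4 6 6 7 7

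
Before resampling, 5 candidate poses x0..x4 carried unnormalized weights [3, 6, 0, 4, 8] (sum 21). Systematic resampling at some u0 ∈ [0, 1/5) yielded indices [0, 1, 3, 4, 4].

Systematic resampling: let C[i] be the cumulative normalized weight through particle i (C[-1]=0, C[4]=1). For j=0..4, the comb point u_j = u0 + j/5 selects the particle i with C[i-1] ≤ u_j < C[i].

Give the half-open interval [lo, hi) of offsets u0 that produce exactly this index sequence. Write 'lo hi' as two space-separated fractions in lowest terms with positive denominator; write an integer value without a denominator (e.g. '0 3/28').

1/35 1/7

C = [1/7, 3/7, 3/7, 13/21, 1]
j=0 picked index 0: u0 ∈ [0, 1/7)
j=1 picked index 1: u0 ∈ [-2/35, 8/35)
j=2 picked index 3: u0 ∈ [1/35, 23/105)
j=3 picked index 4: u0 ∈ [2/105, 2/5)
j=4 picked index 4: u0 ∈ [-19/105, 1/5)
intersection: [1/35, 1/7)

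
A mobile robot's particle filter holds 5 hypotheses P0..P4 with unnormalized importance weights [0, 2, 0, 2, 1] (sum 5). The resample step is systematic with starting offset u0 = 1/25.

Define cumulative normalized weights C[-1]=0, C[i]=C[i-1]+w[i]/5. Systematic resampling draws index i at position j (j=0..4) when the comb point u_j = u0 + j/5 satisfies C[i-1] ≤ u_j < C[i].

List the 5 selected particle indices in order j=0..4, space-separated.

C = [0, 2/5, 2/5, 4/5, 1]
j=0: u_0=1/25 ∈ [0, 2/5) → index 1
j=1: u_1=6/25 ∈ [0, 2/5) → index 1
j=2: u_2=11/25 ∈ [2/5, 4/5) → index 3
j=3: u_3=16/25 ∈ [2/5, 4/5) → index 3
j=4: u_4=21/25 ∈ [4/5, 1) → index 4

1 1 3 3 4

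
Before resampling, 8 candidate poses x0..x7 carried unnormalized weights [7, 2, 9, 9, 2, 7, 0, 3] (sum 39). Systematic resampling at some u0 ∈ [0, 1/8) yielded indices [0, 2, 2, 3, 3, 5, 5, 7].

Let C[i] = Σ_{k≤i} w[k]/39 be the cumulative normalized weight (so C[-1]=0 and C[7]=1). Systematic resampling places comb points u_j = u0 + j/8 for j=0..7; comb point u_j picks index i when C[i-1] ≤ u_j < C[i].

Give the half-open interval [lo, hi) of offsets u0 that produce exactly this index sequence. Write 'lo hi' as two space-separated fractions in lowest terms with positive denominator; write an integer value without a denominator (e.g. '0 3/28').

C = [7/39, 3/13, 6/13, 9/13, 29/39, 12/13, 12/13, 1]
j=0 picked index 0: u0 ∈ [0, 7/39)
j=1 picked index 2: u0 ∈ [11/104, 35/104)
j=2 picked index 2: u0 ∈ [-1/52, 11/52)
j=3 picked index 3: u0 ∈ [9/104, 33/104)
j=4 picked index 3: u0 ∈ [-1/26, 5/26)
j=5 picked index 5: u0 ∈ [37/312, 31/104)
j=6 picked index 5: u0 ∈ [-1/156, 9/52)
j=7 picked index 7: u0 ∈ [5/104, 1/8)
intersection: [37/312, 1/8)

37/312 1/8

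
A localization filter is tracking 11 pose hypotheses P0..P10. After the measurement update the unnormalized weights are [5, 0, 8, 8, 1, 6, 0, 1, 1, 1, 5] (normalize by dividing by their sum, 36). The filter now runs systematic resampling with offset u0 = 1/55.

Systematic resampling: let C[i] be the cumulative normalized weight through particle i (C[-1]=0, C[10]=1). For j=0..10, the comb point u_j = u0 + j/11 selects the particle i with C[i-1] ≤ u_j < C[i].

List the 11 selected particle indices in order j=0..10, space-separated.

0 0 2 2 3 3 3 5 5 9 10

C = [5/36, 5/36, 13/36, 7/12, 11/18, 7/9, 7/9, 29/36, 5/6, 31/36, 1]
j=0: u_0=1/55 ∈ [0, 5/36) → index 0
j=1: u_1=6/55 ∈ [0, 5/36) → index 0
j=2: u_2=1/5 ∈ [5/36, 13/36) → index 2
j=3: u_3=16/55 ∈ [5/36, 13/36) → index 2
j=4: u_4=21/55 ∈ [13/36, 7/12) → index 3
j=5: u_5=26/55 ∈ [13/36, 7/12) → index 3
j=6: u_6=31/55 ∈ [13/36, 7/12) → index 3
j=7: u_7=36/55 ∈ [11/18, 7/9) → index 5
j=8: u_8=41/55 ∈ [11/18, 7/9) → index 5
j=9: u_9=46/55 ∈ [5/6, 31/36) → index 9
j=10: u_10=51/55 ∈ [31/36, 1) → index 10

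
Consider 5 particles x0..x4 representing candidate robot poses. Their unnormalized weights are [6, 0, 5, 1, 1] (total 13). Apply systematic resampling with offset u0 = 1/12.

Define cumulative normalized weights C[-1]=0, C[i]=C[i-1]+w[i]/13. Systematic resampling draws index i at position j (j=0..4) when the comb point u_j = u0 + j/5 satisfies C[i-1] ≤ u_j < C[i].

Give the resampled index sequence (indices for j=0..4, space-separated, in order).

0 0 2 2 3

C = [6/13, 6/13, 11/13, 12/13, 1]
j=0: u_0=1/12 ∈ [0, 6/13) → index 0
j=1: u_1=17/60 ∈ [0, 6/13) → index 0
j=2: u_2=29/60 ∈ [6/13, 11/13) → index 2
j=3: u_3=41/60 ∈ [6/13, 11/13) → index 2
j=4: u_4=53/60 ∈ [11/13, 12/13) → index 3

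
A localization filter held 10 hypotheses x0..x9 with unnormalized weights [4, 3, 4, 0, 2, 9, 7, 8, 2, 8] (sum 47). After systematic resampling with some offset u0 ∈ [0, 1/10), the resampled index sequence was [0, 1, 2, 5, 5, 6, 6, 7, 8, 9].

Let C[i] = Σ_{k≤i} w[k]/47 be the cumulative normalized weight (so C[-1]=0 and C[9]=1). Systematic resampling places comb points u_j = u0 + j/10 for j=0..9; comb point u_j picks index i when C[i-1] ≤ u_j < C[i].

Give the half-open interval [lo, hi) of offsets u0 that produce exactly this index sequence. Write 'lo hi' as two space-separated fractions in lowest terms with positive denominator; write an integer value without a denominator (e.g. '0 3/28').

0 4/235

C = [4/47, 7/47, 11/47, 11/47, 13/47, 22/47, 29/47, 37/47, 39/47, 1]
j=0 picked index 0: u0 ∈ [0, 4/47)
j=1 picked index 1: u0 ∈ [-7/470, 23/470)
j=2 picked index 2: u0 ∈ [-12/235, 8/235)
j=3 picked index 5: u0 ∈ [-11/470, 79/470)
j=4 picked index 5: u0 ∈ [-29/235, 16/235)
j=5 picked index 6: u0 ∈ [-3/94, 11/94)
j=6 picked index 6: u0 ∈ [-31/235, 4/235)
j=7 picked index 7: u0 ∈ [-39/470, 41/470)
j=8 picked index 8: u0 ∈ [-3/235, 7/235)
j=9 picked index 9: u0 ∈ [-33/470, 1/10)
intersection: [0, 4/235)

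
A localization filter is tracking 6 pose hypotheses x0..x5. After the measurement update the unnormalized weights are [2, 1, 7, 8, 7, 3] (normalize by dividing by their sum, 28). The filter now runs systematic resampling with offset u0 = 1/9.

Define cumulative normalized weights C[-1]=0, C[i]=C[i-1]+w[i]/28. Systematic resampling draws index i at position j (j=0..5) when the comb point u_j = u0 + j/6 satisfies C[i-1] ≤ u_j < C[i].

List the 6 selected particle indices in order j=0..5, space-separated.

C = [1/14, 3/28, 5/14, 9/14, 25/28, 1]
j=0: u_0=1/9 ∈ [3/28, 5/14) → index 2
j=1: u_1=5/18 ∈ [3/28, 5/14) → index 2
j=2: u_2=4/9 ∈ [5/14, 9/14) → index 3
j=3: u_3=11/18 ∈ [5/14, 9/14) → index 3
j=4: u_4=7/9 ∈ [9/14, 25/28) → index 4
j=5: u_5=17/18 ∈ [25/28, 1) → index 5

2 2 3 3 4 5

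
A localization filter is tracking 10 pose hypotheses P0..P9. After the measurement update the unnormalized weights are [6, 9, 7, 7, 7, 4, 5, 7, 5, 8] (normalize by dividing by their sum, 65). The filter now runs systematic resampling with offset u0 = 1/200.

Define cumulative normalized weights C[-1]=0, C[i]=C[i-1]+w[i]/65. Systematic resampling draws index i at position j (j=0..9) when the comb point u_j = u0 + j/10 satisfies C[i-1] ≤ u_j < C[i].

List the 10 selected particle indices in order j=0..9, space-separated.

C = [6/65, 3/13, 22/65, 29/65, 36/65, 8/13, 9/13, 4/5, 57/65, 1]
j=0: u_0=1/200 ∈ [0, 6/65) → index 0
j=1: u_1=21/200 ∈ [6/65, 3/13) → index 1
j=2: u_2=41/200 ∈ [6/65, 3/13) → index 1
j=3: u_3=61/200 ∈ [3/13, 22/65) → index 2
j=4: u_4=81/200 ∈ [22/65, 29/65) → index 3
j=5: u_5=101/200 ∈ [29/65, 36/65) → index 4
j=6: u_6=121/200 ∈ [36/65, 8/13) → index 5
j=7: u_7=141/200 ∈ [9/13, 4/5) → index 7
j=8: u_8=161/200 ∈ [4/5, 57/65) → index 8
j=9: u_9=181/200 ∈ [57/65, 1) → index 9

0 1 1 2 3 4 5 7 8 9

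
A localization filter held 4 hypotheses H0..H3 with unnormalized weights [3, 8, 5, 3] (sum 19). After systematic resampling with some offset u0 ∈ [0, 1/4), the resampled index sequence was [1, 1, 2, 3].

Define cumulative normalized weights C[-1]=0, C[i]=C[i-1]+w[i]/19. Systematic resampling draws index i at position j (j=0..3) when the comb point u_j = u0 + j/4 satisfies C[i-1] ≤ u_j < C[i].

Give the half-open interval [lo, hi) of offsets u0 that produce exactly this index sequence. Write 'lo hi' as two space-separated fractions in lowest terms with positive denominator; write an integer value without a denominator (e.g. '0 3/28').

3/19 1/4

C = [3/19, 11/19, 16/19, 1]
j=0 picked index 1: u0 ∈ [3/19, 11/19)
j=1 picked index 1: u0 ∈ [-7/76, 25/76)
j=2 picked index 2: u0 ∈ [3/38, 13/38)
j=3 picked index 3: u0 ∈ [7/76, 1/4)
intersection: [3/19, 1/4)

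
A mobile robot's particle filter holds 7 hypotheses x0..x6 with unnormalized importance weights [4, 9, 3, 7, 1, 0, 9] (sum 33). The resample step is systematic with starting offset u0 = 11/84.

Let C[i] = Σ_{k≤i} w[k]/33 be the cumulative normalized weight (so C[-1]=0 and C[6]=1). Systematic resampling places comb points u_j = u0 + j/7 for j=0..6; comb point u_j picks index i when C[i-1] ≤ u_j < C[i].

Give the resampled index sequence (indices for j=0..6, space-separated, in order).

C = [4/33, 13/33, 16/33, 23/33, 8/11, 8/11, 1]
j=0: u_0=11/84 ∈ [4/33, 13/33) → index 1
j=1: u_1=23/84 ∈ [4/33, 13/33) → index 1
j=2: u_2=5/12 ∈ [13/33, 16/33) → index 2
j=3: u_3=47/84 ∈ [16/33, 23/33) → index 3
j=4: u_4=59/84 ∈ [23/33, 8/11) → index 4
j=5: u_5=71/84 ∈ [8/11, 1) → index 6
j=6: u_6=83/84 ∈ [8/11, 1) → index 6

1 1 2 3 4 6 6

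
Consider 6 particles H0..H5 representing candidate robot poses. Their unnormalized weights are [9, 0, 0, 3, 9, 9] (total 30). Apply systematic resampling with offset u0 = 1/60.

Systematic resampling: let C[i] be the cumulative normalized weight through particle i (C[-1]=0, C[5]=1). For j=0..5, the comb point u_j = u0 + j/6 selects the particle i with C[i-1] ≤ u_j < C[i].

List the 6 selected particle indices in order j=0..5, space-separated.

C = [3/10, 3/10, 3/10, 2/5, 7/10, 1]
j=0: u_0=1/60 ∈ [0, 3/10) → index 0
j=1: u_1=11/60 ∈ [0, 3/10) → index 0
j=2: u_2=7/20 ∈ [3/10, 2/5) → index 3
j=3: u_3=31/60 ∈ [2/5, 7/10) → index 4
j=4: u_4=41/60 ∈ [2/5, 7/10) → index 4
j=5: u_5=17/20 ∈ [7/10, 1) → index 5

0 0 3 4 4 5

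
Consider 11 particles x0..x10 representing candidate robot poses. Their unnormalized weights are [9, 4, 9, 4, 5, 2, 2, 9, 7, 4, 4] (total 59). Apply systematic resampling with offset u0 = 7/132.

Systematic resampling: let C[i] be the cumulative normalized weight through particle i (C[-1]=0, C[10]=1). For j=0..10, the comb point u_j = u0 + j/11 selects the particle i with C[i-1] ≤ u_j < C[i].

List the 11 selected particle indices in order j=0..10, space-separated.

C = [9/59, 13/59, 22/59, 26/59, 31/59, 33/59, 35/59, 44/59, 51/59, 55/59, 1]
j=0: u_0=7/132 ∈ [0, 9/59) → index 0
j=1: u_1=19/132 ∈ [0, 9/59) → index 0
j=2: u_2=31/132 ∈ [13/59, 22/59) → index 2
j=3: u_3=43/132 ∈ [13/59, 22/59) → index 2
j=4: u_4=5/12 ∈ [22/59, 26/59) → index 3
j=5: u_5=67/132 ∈ [26/59, 31/59) → index 4
j=6: u_6=79/132 ∈ [35/59, 44/59) → index 7
j=7: u_7=91/132 ∈ [35/59, 44/59) → index 7
j=8: u_8=103/132 ∈ [44/59, 51/59) → index 8
j=9: u_9=115/132 ∈ [51/59, 55/59) → index 9
j=10: u_10=127/132 ∈ [55/59, 1) → index 10

0 0 2 2 3 4 7 7 8 9 10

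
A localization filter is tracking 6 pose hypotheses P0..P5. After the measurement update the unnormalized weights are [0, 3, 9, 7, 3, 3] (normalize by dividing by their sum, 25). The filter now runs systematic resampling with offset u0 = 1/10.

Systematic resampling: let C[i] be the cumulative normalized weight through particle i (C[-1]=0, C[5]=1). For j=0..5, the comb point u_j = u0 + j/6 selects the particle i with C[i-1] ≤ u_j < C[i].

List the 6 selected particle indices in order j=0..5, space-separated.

1 2 2 3 4 5

C = [0, 3/25, 12/25, 19/25, 22/25, 1]
j=0: u_0=1/10 ∈ [0, 3/25) → index 1
j=1: u_1=4/15 ∈ [3/25, 12/25) → index 2
j=2: u_2=13/30 ∈ [3/25, 12/25) → index 2
j=3: u_3=3/5 ∈ [12/25, 19/25) → index 3
j=4: u_4=23/30 ∈ [19/25, 22/25) → index 4
j=5: u_5=14/15 ∈ [22/25, 1) → index 5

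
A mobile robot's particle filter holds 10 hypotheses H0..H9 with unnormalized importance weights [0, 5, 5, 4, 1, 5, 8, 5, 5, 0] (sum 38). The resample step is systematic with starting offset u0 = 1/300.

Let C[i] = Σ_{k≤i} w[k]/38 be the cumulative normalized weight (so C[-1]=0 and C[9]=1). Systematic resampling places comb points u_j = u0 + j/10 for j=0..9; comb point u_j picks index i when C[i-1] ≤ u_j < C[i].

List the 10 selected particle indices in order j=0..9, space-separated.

C = [0, 5/38, 5/19, 7/19, 15/38, 10/19, 14/19, 33/38, 1, 1]
j=0: u_0=1/300 ∈ [0, 5/38) → index 1
j=1: u_1=31/300 ∈ [0, 5/38) → index 1
j=2: u_2=61/300 ∈ [5/38, 5/19) → index 2
j=3: u_3=91/300 ∈ [5/19, 7/19) → index 3
j=4: u_4=121/300 ∈ [15/38, 10/19) → index 5
j=5: u_5=151/300 ∈ [15/38, 10/19) → index 5
j=6: u_6=181/300 ∈ [10/19, 14/19) → index 6
j=7: u_7=211/300 ∈ [10/19, 14/19) → index 6
j=8: u_8=241/300 ∈ [14/19, 33/38) → index 7
j=9: u_9=271/300 ∈ [33/38, 1) → index 8

1 1 2 3 5 5 6 6 7 8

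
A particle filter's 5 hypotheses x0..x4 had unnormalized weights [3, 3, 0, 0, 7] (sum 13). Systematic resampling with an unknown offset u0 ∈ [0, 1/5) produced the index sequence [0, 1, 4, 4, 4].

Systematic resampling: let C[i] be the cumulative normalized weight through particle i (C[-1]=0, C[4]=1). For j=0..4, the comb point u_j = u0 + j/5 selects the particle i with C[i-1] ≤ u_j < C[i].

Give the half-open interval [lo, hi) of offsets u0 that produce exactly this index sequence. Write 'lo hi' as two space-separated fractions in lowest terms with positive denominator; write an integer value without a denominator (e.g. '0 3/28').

4/65 1/5

C = [3/13, 6/13, 6/13, 6/13, 1]
j=0 picked index 0: u0 ∈ [0, 3/13)
j=1 picked index 1: u0 ∈ [2/65, 17/65)
j=2 picked index 4: u0 ∈ [4/65, 3/5)
j=3 picked index 4: u0 ∈ [-9/65, 2/5)
j=4 picked index 4: u0 ∈ [-22/65, 1/5)
intersection: [4/65, 1/5)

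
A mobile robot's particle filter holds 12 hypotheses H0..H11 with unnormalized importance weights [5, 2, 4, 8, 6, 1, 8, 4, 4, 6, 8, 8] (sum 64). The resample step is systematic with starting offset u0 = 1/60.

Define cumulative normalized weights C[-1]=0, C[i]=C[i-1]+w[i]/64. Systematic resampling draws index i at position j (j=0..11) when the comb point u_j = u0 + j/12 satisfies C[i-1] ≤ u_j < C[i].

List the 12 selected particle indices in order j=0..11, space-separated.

C = [5/64, 7/64, 11/64, 19/64, 25/64, 13/32, 17/32, 19/32, 21/32, 3/4, 7/8, 1]
j=0: u_0=1/60 ∈ [0, 5/64) → index 0
j=1: u_1=1/10 ∈ [5/64, 7/64) → index 1
j=2: u_2=11/60 ∈ [11/64, 19/64) → index 3
j=3: u_3=4/15 ∈ [11/64, 19/64) → index 3
j=4: u_4=7/20 ∈ [19/64, 25/64) → index 4
j=5: u_5=13/30 ∈ [13/32, 17/32) → index 6
j=6: u_6=31/60 ∈ [13/32, 17/32) → index 6
j=7: u_7=3/5 ∈ [19/32, 21/32) → index 8
j=8: u_8=41/60 ∈ [21/32, 3/4) → index 9
j=9: u_9=23/30 ∈ [3/4, 7/8) → index 10
j=10: u_10=17/20 ∈ [3/4, 7/8) → index 10
j=11: u_11=14/15 ∈ [7/8, 1) → index 11

0 1 3 3 4 6 6 8 9 10 10 11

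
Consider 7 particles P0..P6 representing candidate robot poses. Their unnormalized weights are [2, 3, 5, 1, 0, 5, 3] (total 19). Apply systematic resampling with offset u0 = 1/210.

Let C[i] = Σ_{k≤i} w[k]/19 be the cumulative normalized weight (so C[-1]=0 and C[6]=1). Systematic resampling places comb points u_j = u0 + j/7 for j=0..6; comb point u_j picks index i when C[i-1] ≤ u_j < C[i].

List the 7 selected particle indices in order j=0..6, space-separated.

C = [2/19, 5/19, 10/19, 11/19, 11/19, 16/19, 1]
j=0: u_0=1/210 ∈ [0, 2/19) → index 0
j=1: u_1=31/210 ∈ [2/19, 5/19) → index 1
j=2: u_2=61/210 ∈ [5/19, 10/19) → index 2
j=3: u_3=13/30 ∈ [5/19, 10/19) → index 2
j=4: u_4=121/210 ∈ [10/19, 11/19) → index 3
j=5: u_5=151/210 ∈ [11/19, 16/19) → index 5
j=6: u_6=181/210 ∈ [16/19, 1) → index 6

0 1 2 2 3 5 6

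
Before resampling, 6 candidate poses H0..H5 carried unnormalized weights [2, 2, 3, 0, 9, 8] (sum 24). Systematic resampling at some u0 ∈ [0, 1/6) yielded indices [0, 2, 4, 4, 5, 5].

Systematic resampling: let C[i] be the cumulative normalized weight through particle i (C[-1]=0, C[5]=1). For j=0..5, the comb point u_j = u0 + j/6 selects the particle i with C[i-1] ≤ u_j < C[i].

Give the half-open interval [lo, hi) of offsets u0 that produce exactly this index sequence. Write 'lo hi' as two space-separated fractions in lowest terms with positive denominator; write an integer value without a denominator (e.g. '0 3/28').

0 1/12

C = [1/12, 1/6, 7/24, 7/24, 2/3, 1]
j=0 picked index 0: u0 ∈ [0, 1/12)
j=1 picked index 2: u0 ∈ [0, 1/8)
j=2 picked index 4: u0 ∈ [-1/24, 1/3)
j=3 picked index 4: u0 ∈ [-5/24, 1/6)
j=4 picked index 5: u0 ∈ [0, 1/3)
j=5 picked index 5: u0 ∈ [-1/6, 1/6)
intersection: [0, 1/12)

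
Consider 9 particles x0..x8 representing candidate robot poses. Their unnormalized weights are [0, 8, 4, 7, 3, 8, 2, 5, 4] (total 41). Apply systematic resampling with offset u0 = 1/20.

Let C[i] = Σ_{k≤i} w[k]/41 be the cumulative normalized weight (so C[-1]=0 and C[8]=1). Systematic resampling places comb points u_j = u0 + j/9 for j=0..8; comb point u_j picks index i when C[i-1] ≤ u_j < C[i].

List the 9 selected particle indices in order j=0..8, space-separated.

C = [0, 8/41, 12/41, 19/41, 22/41, 30/41, 32/41, 37/41, 1]
j=0: u_0=1/20 ∈ [0, 8/41) → index 1
j=1: u_1=29/180 ∈ [0, 8/41) → index 1
j=2: u_2=49/180 ∈ [8/41, 12/41) → index 2
j=3: u_3=23/60 ∈ [12/41, 19/41) → index 3
j=4: u_4=89/180 ∈ [19/41, 22/41) → index 4
j=5: u_5=109/180 ∈ [22/41, 30/41) → index 5
j=6: u_6=43/60 ∈ [22/41, 30/41) → index 5
j=7: u_7=149/180 ∈ [32/41, 37/41) → index 7
j=8: u_8=169/180 ∈ [37/41, 1) → index 8

1 1 2 3 4 5 5 7 8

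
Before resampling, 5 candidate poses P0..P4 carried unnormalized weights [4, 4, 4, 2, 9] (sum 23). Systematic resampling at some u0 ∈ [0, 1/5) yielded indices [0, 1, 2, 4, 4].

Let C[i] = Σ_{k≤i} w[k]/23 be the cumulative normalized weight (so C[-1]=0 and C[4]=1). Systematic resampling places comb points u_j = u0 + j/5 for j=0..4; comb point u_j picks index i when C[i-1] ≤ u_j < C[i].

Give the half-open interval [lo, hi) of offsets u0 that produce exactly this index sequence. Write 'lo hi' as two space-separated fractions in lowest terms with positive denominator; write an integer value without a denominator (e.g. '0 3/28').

1/115 14/115

C = [4/23, 8/23, 12/23, 14/23, 1]
j=0 picked index 0: u0 ∈ [0, 4/23)
j=1 picked index 1: u0 ∈ [-3/115, 17/115)
j=2 picked index 2: u0 ∈ [-6/115, 14/115)
j=3 picked index 4: u0 ∈ [1/115, 2/5)
j=4 picked index 4: u0 ∈ [-22/115, 1/5)
intersection: [1/115, 14/115)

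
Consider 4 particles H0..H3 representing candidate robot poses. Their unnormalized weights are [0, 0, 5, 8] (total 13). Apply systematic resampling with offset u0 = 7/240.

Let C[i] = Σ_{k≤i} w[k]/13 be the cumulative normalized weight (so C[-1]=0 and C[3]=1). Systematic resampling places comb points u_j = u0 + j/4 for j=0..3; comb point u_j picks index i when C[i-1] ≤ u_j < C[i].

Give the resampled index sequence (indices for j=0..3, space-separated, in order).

C = [0, 0, 5/13, 1]
j=0: u_0=7/240 ∈ [0, 5/13) → index 2
j=1: u_1=67/240 ∈ [0, 5/13) → index 2
j=2: u_2=127/240 ∈ [5/13, 1) → index 3
j=3: u_3=187/240 ∈ [5/13, 1) → index 3

2 2 3 3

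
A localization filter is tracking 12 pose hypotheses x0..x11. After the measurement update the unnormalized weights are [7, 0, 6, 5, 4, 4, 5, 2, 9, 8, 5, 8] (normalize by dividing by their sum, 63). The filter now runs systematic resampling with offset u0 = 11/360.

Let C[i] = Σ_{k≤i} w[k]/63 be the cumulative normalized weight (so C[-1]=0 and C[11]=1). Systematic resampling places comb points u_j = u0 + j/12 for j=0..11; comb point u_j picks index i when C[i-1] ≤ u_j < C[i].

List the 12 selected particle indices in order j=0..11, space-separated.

0 2 2 3 5 6 8 8 9 9 10 11

C = [1/9, 1/9, 13/63, 2/7, 22/63, 26/63, 31/63, 11/21, 2/3, 50/63, 55/63, 1]
j=0: u_0=11/360 ∈ [0, 1/9) → index 0
j=1: u_1=41/360 ∈ [1/9, 13/63) → index 2
j=2: u_2=71/360 ∈ [1/9, 13/63) → index 2
j=3: u_3=101/360 ∈ [13/63, 2/7) → index 3
j=4: u_4=131/360 ∈ [22/63, 26/63) → index 5
j=5: u_5=161/360 ∈ [26/63, 31/63) → index 6
j=6: u_6=191/360 ∈ [11/21, 2/3) → index 8
j=7: u_7=221/360 ∈ [11/21, 2/3) → index 8
j=8: u_8=251/360 ∈ [2/3, 50/63) → index 9
j=9: u_9=281/360 ∈ [2/3, 50/63) → index 9
j=10: u_10=311/360 ∈ [50/63, 55/63) → index 10
j=11: u_11=341/360 ∈ [55/63, 1) → index 11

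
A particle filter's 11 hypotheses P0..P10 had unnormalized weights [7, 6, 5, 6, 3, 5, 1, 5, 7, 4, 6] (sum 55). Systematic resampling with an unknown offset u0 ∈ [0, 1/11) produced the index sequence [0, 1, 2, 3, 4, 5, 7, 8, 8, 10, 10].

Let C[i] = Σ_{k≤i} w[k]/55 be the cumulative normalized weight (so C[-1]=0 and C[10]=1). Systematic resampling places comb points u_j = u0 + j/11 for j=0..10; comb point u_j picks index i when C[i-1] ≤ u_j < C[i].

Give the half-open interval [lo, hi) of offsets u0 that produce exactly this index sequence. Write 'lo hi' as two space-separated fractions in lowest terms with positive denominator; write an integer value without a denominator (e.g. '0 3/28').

C = [7/55, 13/55, 18/55, 24/55, 27/55, 32/55, 3/5, 38/55, 9/11, 49/55, 1]
j=0 picked index 0: u0 ∈ [0, 7/55)
j=1 picked index 1: u0 ∈ [2/55, 8/55)
j=2 picked index 2: u0 ∈ [3/55, 8/55)
j=3 picked index 3: u0 ∈ [3/55, 9/55)
j=4 picked index 4: u0 ∈ [4/55, 7/55)
j=5 picked index 5: u0 ∈ [2/55, 7/55)
j=6 picked index 7: u0 ∈ [3/55, 8/55)
j=7 picked index 8: u0 ∈ [3/55, 2/11)
j=8 picked index 8: u0 ∈ [-2/55, 1/11)
j=9 picked index 10: u0 ∈ [4/55, 2/11)
j=10 picked index 10: u0 ∈ [-1/55, 1/11)
intersection: [4/55, 1/11)

4/55 1/11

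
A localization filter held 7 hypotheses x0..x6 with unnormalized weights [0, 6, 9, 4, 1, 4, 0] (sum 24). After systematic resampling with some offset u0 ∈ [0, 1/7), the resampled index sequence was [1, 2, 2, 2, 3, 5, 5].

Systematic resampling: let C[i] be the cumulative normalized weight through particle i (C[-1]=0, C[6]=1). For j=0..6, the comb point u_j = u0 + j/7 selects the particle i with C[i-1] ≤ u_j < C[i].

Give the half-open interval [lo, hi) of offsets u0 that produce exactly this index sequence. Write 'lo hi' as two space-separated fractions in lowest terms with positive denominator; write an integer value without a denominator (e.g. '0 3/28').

5/42 1/7

C = [0, 1/4, 5/8, 19/24, 5/6, 1, 1]
j=0 picked index 1: u0 ∈ [0, 1/4)
j=1 picked index 2: u0 ∈ [3/28, 27/56)
j=2 picked index 2: u0 ∈ [-1/28, 19/56)
j=3 picked index 2: u0 ∈ [-5/28, 11/56)
j=4 picked index 3: u0 ∈ [3/56, 37/168)
j=5 picked index 5: u0 ∈ [5/42, 2/7)
j=6 picked index 5: u0 ∈ [-1/42, 1/7)
intersection: [5/42, 1/7)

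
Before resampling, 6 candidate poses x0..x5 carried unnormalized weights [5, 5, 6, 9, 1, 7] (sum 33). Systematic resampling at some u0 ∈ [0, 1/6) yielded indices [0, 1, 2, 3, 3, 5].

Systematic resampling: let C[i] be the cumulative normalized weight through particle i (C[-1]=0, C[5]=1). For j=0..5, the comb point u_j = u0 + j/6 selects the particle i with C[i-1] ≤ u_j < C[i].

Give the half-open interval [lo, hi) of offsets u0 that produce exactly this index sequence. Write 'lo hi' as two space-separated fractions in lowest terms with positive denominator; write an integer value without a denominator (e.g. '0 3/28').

C = [5/33, 10/33, 16/33, 25/33, 26/33, 1]
j=0 picked index 0: u0 ∈ [0, 5/33)
j=1 picked index 1: u0 ∈ [-1/66, 3/22)
j=2 picked index 2: u0 ∈ [-1/33, 5/33)
j=3 picked index 3: u0 ∈ [-1/66, 17/66)
j=4 picked index 3: u0 ∈ [-2/11, 1/11)
j=5 picked index 5: u0 ∈ [-1/22, 1/6)
intersection: [0, 1/11)

0 1/11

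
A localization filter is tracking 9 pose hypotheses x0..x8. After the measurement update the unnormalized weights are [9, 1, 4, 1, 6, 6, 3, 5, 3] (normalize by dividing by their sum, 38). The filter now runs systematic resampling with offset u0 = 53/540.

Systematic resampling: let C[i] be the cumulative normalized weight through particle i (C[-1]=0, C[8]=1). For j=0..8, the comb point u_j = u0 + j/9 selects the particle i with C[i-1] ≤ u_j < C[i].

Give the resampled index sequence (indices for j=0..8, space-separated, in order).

0 0 2 4 4 5 6 7 8

C = [9/38, 5/19, 7/19, 15/38, 21/38, 27/38, 15/19, 35/38, 1]
j=0: u_0=53/540 ∈ [0, 9/38) → index 0
j=1: u_1=113/540 ∈ [0, 9/38) → index 0
j=2: u_2=173/540 ∈ [5/19, 7/19) → index 2
j=3: u_3=233/540 ∈ [15/38, 21/38) → index 4
j=4: u_4=293/540 ∈ [15/38, 21/38) → index 4
j=5: u_5=353/540 ∈ [21/38, 27/38) → index 5
j=6: u_6=413/540 ∈ [27/38, 15/19) → index 6
j=7: u_7=473/540 ∈ [15/19, 35/38) → index 7
j=8: u_8=533/540 ∈ [35/38, 1) → index 8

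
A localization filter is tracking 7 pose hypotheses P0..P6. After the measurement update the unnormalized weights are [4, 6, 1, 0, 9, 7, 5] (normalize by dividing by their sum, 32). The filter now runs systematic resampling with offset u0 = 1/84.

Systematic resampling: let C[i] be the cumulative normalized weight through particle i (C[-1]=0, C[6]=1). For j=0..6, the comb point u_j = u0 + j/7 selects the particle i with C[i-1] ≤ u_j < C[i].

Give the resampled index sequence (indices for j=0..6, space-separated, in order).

0 1 1 4 4 5 6

C = [1/8, 5/16, 11/32, 11/32, 5/8, 27/32, 1]
j=0: u_0=1/84 ∈ [0, 1/8) → index 0
j=1: u_1=13/84 ∈ [1/8, 5/16) → index 1
j=2: u_2=25/84 ∈ [1/8, 5/16) → index 1
j=3: u_3=37/84 ∈ [11/32, 5/8) → index 4
j=4: u_4=7/12 ∈ [11/32, 5/8) → index 4
j=5: u_5=61/84 ∈ [5/8, 27/32) → index 5
j=6: u_6=73/84 ∈ [27/32, 1) → index 6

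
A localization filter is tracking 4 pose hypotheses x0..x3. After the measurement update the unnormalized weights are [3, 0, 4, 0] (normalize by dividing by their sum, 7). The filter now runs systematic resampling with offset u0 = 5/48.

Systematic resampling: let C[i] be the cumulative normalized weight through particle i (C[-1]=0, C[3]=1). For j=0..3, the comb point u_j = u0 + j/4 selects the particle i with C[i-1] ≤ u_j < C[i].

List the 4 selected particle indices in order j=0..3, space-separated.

C = [3/7, 3/7, 1, 1]
j=0: u_0=5/48 ∈ [0, 3/7) → index 0
j=1: u_1=17/48 ∈ [0, 3/7) → index 0
j=2: u_2=29/48 ∈ [3/7, 1) → index 2
j=3: u_3=41/48 ∈ [3/7, 1) → index 2

0 0 2 2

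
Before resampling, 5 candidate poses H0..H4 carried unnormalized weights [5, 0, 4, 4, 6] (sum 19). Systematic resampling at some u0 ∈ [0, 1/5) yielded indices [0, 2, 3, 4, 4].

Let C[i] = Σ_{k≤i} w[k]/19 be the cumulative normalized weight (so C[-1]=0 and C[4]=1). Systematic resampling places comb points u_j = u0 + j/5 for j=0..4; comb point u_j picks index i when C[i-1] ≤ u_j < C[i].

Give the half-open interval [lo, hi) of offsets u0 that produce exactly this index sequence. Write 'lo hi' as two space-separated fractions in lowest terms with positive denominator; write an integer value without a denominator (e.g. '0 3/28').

C = [5/19, 5/19, 9/19, 13/19, 1]
j=0 picked index 0: u0 ∈ [0, 5/19)
j=1 picked index 2: u0 ∈ [6/95, 26/95)
j=2 picked index 3: u0 ∈ [7/95, 27/95)
j=3 picked index 4: u0 ∈ [8/95, 2/5)
j=4 picked index 4: u0 ∈ [-11/95, 1/5)
intersection: [8/95, 1/5)

8/95 1/5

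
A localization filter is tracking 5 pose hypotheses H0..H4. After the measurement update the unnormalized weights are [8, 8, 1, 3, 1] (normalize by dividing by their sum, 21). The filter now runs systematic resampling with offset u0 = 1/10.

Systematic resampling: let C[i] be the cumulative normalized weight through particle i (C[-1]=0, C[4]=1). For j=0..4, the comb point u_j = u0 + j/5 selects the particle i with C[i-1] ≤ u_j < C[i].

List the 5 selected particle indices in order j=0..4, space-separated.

0 0 1 1 3

C = [8/21, 16/21, 17/21, 20/21, 1]
j=0: u_0=1/10 ∈ [0, 8/21) → index 0
j=1: u_1=3/10 ∈ [0, 8/21) → index 0
j=2: u_2=1/2 ∈ [8/21, 16/21) → index 1
j=3: u_3=7/10 ∈ [8/21, 16/21) → index 1
j=4: u_4=9/10 ∈ [17/21, 20/21) → index 3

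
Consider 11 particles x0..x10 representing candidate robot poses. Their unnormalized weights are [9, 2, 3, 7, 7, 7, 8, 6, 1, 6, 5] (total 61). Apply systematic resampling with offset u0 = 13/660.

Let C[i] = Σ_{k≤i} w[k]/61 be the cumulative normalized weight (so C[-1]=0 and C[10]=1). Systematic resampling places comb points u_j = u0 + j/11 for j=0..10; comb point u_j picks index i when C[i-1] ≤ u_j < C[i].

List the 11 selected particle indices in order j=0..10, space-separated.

0 0 2 3 4 5 5 6 7 9 10

C = [9/61, 11/61, 14/61, 21/61, 28/61, 35/61, 43/61, 49/61, 50/61, 56/61, 1]
j=0: u_0=13/660 ∈ [0, 9/61) → index 0
j=1: u_1=73/660 ∈ [0, 9/61) → index 0
j=2: u_2=133/660 ∈ [11/61, 14/61) → index 2
j=3: u_3=193/660 ∈ [14/61, 21/61) → index 3
j=4: u_4=23/60 ∈ [21/61, 28/61) → index 4
j=5: u_5=313/660 ∈ [28/61, 35/61) → index 5
j=6: u_6=373/660 ∈ [28/61, 35/61) → index 5
j=7: u_7=433/660 ∈ [35/61, 43/61) → index 6
j=8: u_8=493/660 ∈ [43/61, 49/61) → index 7
j=9: u_9=553/660 ∈ [50/61, 56/61) → index 9
j=10: u_10=613/660 ∈ [56/61, 1) → index 10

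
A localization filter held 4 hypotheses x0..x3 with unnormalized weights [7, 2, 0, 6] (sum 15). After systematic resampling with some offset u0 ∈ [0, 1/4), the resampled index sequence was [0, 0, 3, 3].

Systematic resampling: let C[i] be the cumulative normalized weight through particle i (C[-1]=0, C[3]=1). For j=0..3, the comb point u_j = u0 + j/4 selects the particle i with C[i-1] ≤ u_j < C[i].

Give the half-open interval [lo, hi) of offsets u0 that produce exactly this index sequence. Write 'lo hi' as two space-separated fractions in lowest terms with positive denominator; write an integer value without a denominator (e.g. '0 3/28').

C = [7/15, 3/5, 3/5, 1]
j=0 picked index 0: u0 ∈ [0, 7/15)
j=1 picked index 0: u0 ∈ [-1/4, 13/60)
j=2 picked index 3: u0 ∈ [1/10, 1/2)
j=3 picked index 3: u0 ∈ [-3/20, 1/4)
intersection: [1/10, 13/60)

1/10 13/60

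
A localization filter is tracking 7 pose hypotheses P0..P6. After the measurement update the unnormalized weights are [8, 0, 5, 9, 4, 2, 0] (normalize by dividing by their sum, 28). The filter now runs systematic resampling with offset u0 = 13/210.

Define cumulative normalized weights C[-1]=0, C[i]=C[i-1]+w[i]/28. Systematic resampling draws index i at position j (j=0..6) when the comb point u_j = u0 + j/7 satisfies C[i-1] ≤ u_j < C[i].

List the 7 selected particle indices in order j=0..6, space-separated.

0 0 2 3 3 3 4

C = [2/7, 2/7, 13/28, 11/14, 13/14, 1, 1]
j=0: u_0=13/210 ∈ [0, 2/7) → index 0
j=1: u_1=43/210 ∈ [0, 2/7) → index 0
j=2: u_2=73/210 ∈ [2/7, 13/28) → index 2
j=3: u_3=103/210 ∈ [13/28, 11/14) → index 3
j=4: u_4=19/30 ∈ [13/28, 11/14) → index 3
j=5: u_5=163/210 ∈ [13/28, 11/14) → index 3
j=6: u_6=193/210 ∈ [11/14, 13/14) → index 4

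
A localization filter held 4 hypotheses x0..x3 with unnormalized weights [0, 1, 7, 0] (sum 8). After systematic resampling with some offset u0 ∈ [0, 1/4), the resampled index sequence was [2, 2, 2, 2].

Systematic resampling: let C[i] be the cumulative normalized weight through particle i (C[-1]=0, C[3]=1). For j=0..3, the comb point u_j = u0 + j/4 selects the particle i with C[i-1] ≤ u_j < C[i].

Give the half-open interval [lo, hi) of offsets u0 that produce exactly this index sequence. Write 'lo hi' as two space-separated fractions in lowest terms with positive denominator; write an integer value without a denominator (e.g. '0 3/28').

C = [0, 1/8, 1, 1]
j=0 picked index 2: u0 ∈ [1/8, 1)
j=1 picked index 2: u0 ∈ [-1/8, 3/4)
j=2 picked index 2: u0 ∈ [-3/8, 1/2)
j=3 picked index 2: u0 ∈ [-5/8, 1/4)
intersection: [1/8, 1/4)

1/8 1/4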